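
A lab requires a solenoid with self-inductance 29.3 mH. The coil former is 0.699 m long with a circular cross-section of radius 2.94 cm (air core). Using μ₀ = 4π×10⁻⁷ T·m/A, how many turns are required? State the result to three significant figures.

N ≈ 2450 turns

A = πr² = π(2.940×10^-2 m)² = 2.715×10^-3 m².
From L = μ₀N²A/ℓ, N = √(Lℓ / (μ₀A)).
N = √[(2.930×10^-2)(0.699) / ((4π×10⁻⁷)×2.715×10^-3)] = √(6.002×10^6) ≈ 2449.9.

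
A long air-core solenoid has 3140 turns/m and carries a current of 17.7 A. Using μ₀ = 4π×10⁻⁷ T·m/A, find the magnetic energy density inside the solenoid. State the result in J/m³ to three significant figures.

u ≈ 1940 J/m³

B = μ₀nI = (4π×10⁻⁷)(3.140×10^3)(17.7) = 6.984×10^-2 T.
u = B²/(2μ₀) = (6.984×10^-2)²/(2×4π×10⁻⁷) = 1.941×10^3 J/m³.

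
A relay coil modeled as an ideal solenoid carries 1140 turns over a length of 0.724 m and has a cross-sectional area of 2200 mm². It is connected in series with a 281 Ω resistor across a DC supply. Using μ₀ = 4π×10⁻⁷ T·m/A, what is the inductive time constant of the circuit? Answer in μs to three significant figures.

A = 2200 mm² = 2.200×10^-3 m².
L = μ₀N²A/ℓ = (4π×10⁻⁷)(1140)²(2.200×10^-3)/(0.724) = 4.963×10^-3 H.
τ = L/R = (4.963×10^-3)/(281) = 1.766×10^-5 s.

τ ≈ 17.7 μs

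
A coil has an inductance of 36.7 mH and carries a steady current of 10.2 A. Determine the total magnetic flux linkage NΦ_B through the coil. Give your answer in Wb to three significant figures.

From L = NΦ_B/I, the flux linkage is NΦ_B = LI.
NΦ_B = (3.670×10^-2 H)(10.2 A) = 0.3743 Wb.

NΦ_B ≈ 0.374 Wb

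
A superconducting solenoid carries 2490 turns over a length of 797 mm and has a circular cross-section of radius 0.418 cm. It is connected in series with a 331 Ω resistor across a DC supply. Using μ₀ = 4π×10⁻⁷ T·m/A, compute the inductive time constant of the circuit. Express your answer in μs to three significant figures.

τ ≈ 1.62 μs

A = πr² = π(4.180×10^-3 m)² = 5.489×10^-5 m².
L = μ₀N²A/ℓ = (4π×10⁻⁷)(2490)²(5.489×10^-5)/(0.797) = 5.366×10^-4 H.
τ = L/R = (5.366×10^-4)/(331) = 1.621×10^-6 s.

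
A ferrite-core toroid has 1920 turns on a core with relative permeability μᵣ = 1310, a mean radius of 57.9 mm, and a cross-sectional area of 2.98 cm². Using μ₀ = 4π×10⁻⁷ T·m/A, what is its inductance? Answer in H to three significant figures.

L ≈ 4.97 H

For a thin toroid, L = μ₀μᵣN²A/(2πR).
L = (4π×10⁻⁷)(1310)(1920)²(2.980×10^-4) / (2π×5.790×10^-2 m) = 4.971 H.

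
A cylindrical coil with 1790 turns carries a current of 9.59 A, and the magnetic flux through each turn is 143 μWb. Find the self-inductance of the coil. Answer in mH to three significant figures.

L ≈ 26.7 mH

Self-inductance is defined by L = NΦ_B/I (flux linkage over current).
L = (1790)(1.430×10^-4 Wb)/(9.59 A) = 2.669×10^-2 H.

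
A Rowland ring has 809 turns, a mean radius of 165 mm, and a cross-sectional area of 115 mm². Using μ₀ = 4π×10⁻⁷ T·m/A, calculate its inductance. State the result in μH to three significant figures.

For a thin toroid, L = μ₀N²A/(2πR).
L = (4π×10⁻⁷)(809)²(1.150×10^-4) / (2π×0.165 m) = 9.123×10^-5 H.

L ≈ 91.2 μH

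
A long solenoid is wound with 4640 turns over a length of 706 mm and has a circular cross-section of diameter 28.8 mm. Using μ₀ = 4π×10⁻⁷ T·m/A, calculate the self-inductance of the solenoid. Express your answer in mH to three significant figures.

L ≈ 25.0 mH

A = π(d/2)² = π(1.440×10^-2 m)² = 6.514×10^-4 m².
For a long solenoid, L = μ₀N²A/ℓ.
L = (4π×10⁻⁷)(4640)²(6.514×10^-4)/(0.706 m) = 2.496×10^-2 H.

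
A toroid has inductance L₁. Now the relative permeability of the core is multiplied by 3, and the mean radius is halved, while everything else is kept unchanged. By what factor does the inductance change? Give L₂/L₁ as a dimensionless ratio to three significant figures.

For a toroid, L ∝ μᵣN²A/R.
L₂/L₁ = (3) × (0.5)^-1 = 6.00.

L₂/L₁ = 6.00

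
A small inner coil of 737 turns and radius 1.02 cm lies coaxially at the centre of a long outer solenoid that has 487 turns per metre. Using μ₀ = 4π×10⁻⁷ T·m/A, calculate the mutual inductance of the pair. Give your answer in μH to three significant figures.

M ≈ 147 μH

The outer solenoid produces a uniform field B₁ = μ₀n₁I₁ across the inner coil,
so the flux linkage is N₂Φ = N₂B₁A₂ = μ₀n₁N₂A₂·I₁, giving M = μ₀n₁N₂A₂.
A₂ = πr² = π(1.020×10^-2 m)² = 3.269×10^-4 m².
M = (4π×10⁻⁷)(487)(737)(3.269×10^-4) = 1.474×10^-4 H.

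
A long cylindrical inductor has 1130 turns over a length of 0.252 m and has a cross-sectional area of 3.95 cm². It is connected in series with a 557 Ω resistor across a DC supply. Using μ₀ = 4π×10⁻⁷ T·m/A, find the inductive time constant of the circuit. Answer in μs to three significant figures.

τ ≈ 4.52 μs

A = 3.95 cm² = 3.950×10^-4 m².
L = μ₀N²A/ℓ = (4π×10⁻⁷)(1130)²(3.950×10^-4)/(0.252) = 2.515×10^-3 H.
τ = L/R = (2.515×10^-3)/(557) = 4.516×10^-6 s.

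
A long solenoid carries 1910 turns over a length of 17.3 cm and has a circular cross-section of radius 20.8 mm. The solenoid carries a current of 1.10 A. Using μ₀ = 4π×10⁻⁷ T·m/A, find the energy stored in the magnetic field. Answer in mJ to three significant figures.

U ≈ 21.8 mJ

A = πr² = π(2.080×10^-2 m)² = 1.359×10^-3 m².
L = μ₀N²A/ℓ = (4π×10⁻⁷)(1910)²(1.359×10^-3)/(0.173) = 3.602×10^-2 H.
U = ½LI² = ½(3.602×10^-2)(1.10)² = 2.179×10^-2 J.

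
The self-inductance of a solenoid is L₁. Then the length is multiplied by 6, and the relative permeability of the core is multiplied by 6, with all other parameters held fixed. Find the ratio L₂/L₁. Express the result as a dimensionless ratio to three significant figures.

For a solenoid, L ∝ μᵣN²A/ℓ.
L₂/L₁ = (6)^-1 × (6) = 1.00.

L₂/L₁ = 1.00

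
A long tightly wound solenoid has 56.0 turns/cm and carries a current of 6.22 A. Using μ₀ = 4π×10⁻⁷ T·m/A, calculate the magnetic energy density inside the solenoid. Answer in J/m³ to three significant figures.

B = μ₀nI = (4π×10⁻⁷)(5.600×10^3)(6.22) = 4.377×10^-2 T.
u = B²/(2μ₀) = (4.377×10^-2)²/(2×4π×10⁻⁷) = 762.3 J/m³.

u ≈ 762 J/m³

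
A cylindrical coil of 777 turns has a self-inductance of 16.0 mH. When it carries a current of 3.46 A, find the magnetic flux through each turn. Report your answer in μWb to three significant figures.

Φ_B ≈ 71.2 μWb

From L = NΦ_B/I, the flux per turn is Φ_B = LI/N.
Φ_B = (1.600×10^-2 H)(3.46 A)/777 = 7.1248×10^-5 Wb.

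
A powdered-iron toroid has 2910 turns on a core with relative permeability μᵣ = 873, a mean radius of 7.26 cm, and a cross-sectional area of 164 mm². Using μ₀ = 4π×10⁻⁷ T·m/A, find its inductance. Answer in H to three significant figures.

For a thin toroid, L = μ₀μᵣN²A/(2πR).
L = (4π×10⁻⁷)(873)(2910)²(1.640×10^-4) / (2π×7.260×10^-2 m) = 3.34 H.

L ≈ 3.34 H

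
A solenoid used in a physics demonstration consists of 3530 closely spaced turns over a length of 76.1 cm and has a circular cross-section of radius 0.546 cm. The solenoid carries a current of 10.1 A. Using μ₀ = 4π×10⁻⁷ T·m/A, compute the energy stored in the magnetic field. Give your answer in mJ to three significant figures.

A = πr² = π(5.460×10^-3 m)² = 9.366×10^-5 m².
L = μ₀N²A/ℓ = (4π×10⁻⁷)(3530)²(9.366×10^-5)/(0.761) = 1.927×10^-3 H.
U = ½LI² = ½(1.927×10^-3)(10.1)² = 9.829×10^-2 J.

U ≈ 98.3 mJ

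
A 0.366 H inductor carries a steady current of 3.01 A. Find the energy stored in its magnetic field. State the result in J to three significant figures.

Stored magnetic energy: U = ½LI².
U = ½(0.366 H)(3.01 A)² = 1.658 J.

U ≈ 1.66 J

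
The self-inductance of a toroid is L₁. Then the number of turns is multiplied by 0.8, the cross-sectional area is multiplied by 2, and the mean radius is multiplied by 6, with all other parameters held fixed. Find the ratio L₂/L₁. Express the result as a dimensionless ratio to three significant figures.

For a toroid, L ∝ μᵣN²A/R.
L₂/L₁ = (0.8)^2 × (2) × (6)^-1 = 0.213.

L₂/L₁ = 0.213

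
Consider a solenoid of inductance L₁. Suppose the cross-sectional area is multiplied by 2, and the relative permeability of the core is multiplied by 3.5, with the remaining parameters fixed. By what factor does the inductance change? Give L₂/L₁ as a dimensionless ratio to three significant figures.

L₂/L₁ = 7.00

For a solenoid, L ∝ μᵣN²A/ℓ.
L₂/L₁ = (2) × (3.5) = 7.00.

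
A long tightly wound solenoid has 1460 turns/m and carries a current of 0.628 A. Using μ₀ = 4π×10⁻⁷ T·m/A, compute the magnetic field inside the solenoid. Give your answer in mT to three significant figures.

Inside a long solenoid, B = μ₀nI.
B = (4π×10⁻⁷)(1.460×10^3 m⁻¹)(0.628 A) = 1.152×10^-3 T.

B ≈ 1.15 mT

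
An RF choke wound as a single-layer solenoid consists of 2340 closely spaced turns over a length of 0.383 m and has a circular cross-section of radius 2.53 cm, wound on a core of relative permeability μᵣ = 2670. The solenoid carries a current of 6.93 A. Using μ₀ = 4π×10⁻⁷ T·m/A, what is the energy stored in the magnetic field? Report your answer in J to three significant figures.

U ≈ 2320 J

A = πr² = π(2.530×10^-2 m)² = 2.011×10^-3 m².
L = μ₀μᵣN²A/ℓ = (4π×10⁻⁷)(2670)(2340)²(2.011×10^-3)/(0.383) = 96.46 H.
U = ½LI² = ½(96.46)(6.93)² = 2.316×10^3 J.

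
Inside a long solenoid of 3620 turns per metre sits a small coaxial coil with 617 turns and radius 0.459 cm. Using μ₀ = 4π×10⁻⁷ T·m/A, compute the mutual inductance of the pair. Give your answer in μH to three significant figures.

The outer solenoid produces a uniform field B₁ = μ₀n₁I₁ across the inner coil,
so the flux linkage is N₂Φ = N₂B₁A₂ = μ₀n₁N₂A₂·I₁, giving M = μ₀n₁N₂A₂.
A₂ = πr² = π(4.590×10^-3 m)² = 6.619×10^-5 m².
M = (4π×10⁻⁷)(3620)(617)(6.619×10^-5) = 1.858×10^-4 H.

M ≈ 186 μH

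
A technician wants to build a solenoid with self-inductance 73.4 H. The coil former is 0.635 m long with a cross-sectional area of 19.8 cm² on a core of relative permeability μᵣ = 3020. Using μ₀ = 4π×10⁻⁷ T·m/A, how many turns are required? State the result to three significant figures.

A = 19.8 cm² = 1.980×10^-3 m².
From L = μ₀μᵣN²A/ℓ, N = √(Lℓ / (μ₀μᵣA)).
N = √[(73.4)(0.635) / ((4π×10⁻⁷)(3020)×1.980×10^-3)] = √(6.203×10^6) ≈ 2490.5.

N ≈ 2490 turns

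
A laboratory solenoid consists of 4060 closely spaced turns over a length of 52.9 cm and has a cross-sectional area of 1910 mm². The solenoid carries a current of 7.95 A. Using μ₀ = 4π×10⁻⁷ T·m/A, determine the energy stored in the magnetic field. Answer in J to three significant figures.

U ≈ 2.36 J

A = 1910 mm² = 1.910×10^-3 m².
L = μ₀N²A/ℓ = (4π×10⁻⁷)(4060)²(1.910×10^-3)/(0.529) = 7.479×10^-2 H.
U = ½LI² = ½(7.479×10^-2)(7.95)² = 2.363 J.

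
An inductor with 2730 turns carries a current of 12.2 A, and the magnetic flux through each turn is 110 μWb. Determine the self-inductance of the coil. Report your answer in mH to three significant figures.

L ≈ 24.6 mH

Self-inductance is defined by L = NΦ_B/I (flux linkage over current).
L = (2730)(1.100×10^-4 Wb)/(12.2 A) = 2.461×10^-2 H.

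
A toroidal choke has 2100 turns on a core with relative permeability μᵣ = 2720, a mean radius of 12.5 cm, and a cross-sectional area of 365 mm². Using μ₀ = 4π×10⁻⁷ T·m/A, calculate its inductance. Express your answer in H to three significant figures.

For a thin toroid, L = μ₀μᵣN²A/(2πR).
L = (4π×10⁻⁷)(2720)(2100)²(3.650×10^-4) / (2π×0.125 m) = 7.005 H.

L ≈ 7.01 H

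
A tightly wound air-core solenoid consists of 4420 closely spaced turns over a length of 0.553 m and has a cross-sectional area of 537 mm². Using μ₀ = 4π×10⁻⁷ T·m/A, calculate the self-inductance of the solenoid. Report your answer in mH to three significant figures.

A = 537 mm² = 5.370×10^-4 m².
For a long solenoid, L = μ₀N²A/ℓ.
L = (4π×10⁻⁷)(4420)²(5.370×10^-4)/(0.553 m) = 2.384×10^-2 H.

L ≈ 23.8 mH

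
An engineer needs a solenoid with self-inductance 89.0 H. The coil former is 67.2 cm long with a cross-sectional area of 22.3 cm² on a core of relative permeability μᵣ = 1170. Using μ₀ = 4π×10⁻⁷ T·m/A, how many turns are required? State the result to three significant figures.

A = 22.3 cm² = 2.230×10^-3 m².
From L = μ₀μᵣN²A/ℓ, N = √(Lℓ / (μ₀μᵣA)).
N = √[(89)(0.672) / ((4π×10⁻⁷)(1170)×2.230×10^-3)] = √(1.824×10^7) ≈ 4271.0.

N ≈ 4270 turns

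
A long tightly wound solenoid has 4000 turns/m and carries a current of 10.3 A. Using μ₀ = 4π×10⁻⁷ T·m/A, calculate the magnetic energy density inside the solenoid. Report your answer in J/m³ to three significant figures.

B = μ₀nI = (4π×10⁻⁷)(4.000×10^3)(10.3) = 5.177×10^-2 T.
u = B²/(2μ₀) = (5.177×10^-2)²/(2×4π×10⁻⁷) = 1.067×10^3 J/m³.

u ≈ 1070 J/m³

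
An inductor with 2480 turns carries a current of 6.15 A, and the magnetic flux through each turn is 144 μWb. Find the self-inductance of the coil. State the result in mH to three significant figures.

L ≈ 58.1 mH

Self-inductance is defined by L = NΦ_B/I (flux linkage over current).
L = (2480)(1.440×10^-4 Wb)/(6.15 A) = 5.807×10^-2 H.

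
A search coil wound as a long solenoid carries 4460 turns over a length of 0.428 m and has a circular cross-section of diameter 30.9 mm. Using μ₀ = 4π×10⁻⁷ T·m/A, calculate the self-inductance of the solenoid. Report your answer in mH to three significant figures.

L ≈ 43.8 mH

A = π(d/2)² = π(1.545×10^-2 m)² = 7.499×10^-4 m².
For a long solenoid, L = μ₀N²A/ℓ.
L = (4π×10⁻⁷)(4460)²(7.499×10^-4)/(0.428 m) = 4.380×10^-2 H.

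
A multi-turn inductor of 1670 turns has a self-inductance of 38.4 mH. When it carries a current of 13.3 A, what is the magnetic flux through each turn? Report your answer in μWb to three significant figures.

From L = NΦ_B/I, the flux per turn is Φ_B = LI/N.
Φ_B = (3.840×10^-2 H)(13.3 A)/1670 = 3.058×10^-4 Wb.

Φ_B ≈ 306 μWb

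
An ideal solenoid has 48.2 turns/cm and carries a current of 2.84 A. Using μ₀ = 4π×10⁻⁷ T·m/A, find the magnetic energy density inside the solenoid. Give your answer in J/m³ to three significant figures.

u ≈ 118 J/m³

B = μ₀nI = (4π×10⁻⁷)(4.820×10^3)(2.84) = 1.720×10^-2 T.
u = B²/(2μ₀) = (1.720×10^-2)²/(2×4π×10⁻⁷) = 117.7 J/m³.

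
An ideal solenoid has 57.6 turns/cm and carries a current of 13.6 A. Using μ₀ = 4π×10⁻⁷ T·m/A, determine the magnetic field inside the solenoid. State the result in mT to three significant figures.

Inside a long solenoid, B = μ₀nI.
B = (4π×10⁻⁷)(5.760×10^3 m⁻¹)(13.6 A) = 9.844×10^-2 T.

B ≈ 98.4 mT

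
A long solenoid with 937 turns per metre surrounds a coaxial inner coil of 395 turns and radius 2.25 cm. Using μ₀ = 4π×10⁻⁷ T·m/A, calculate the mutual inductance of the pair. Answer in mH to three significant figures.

The outer solenoid produces a uniform field B₁ = μ₀n₁I₁ across the inner coil,
so the flux linkage is N₂Φ = N₂B₁A₂ = μ₀n₁N₂A₂·I₁, giving M = μ₀n₁N₂A₂.
A₂ = πr² = π(2.250×10^-2 m)² = 1.590×10^-3 m².
M = (4π×10⁻⁷)(937)(395)(1.590×10^-3) = 7.397×10^-4 H.

M ≈ 0.740 mH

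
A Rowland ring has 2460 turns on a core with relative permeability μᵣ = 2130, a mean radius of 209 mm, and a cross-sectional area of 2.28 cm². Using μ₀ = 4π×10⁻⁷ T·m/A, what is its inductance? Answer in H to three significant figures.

L ≈ 2.81 H

For a thin toroid, L = μ₀μᵣN²A/(2πR).
L = (4π×10⁻⁷)(2130)(2460)²(2.280×10^-4) / (2π×0.209 m) = 2.812 H.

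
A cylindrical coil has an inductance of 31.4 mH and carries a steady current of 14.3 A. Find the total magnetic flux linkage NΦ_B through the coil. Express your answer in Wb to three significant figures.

NΦ_B ≈ 0.449 Wb

From L = NΦ_B/I, the flux linkage is NΦ_B = LI.
NΦ_B = (3.140×10^-2 H)(14.3 A) = 0.449 Wb.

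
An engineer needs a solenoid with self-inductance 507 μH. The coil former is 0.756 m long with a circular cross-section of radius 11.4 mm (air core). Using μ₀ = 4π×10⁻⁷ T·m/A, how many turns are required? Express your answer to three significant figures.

N ≈ 864 turns

A = πr² = π(1.140×10^-2 m)² = 4.083×10^-4 m².
From L = μ₀N²A/ℓ, N = √(Lℓ / (μ₀A)).
N = √[(5.070×10^-4)(0.756) / ((4π×10⁻⁷)×4.083×10^-4)] = √(7.471×10^5) ≈ 864.3.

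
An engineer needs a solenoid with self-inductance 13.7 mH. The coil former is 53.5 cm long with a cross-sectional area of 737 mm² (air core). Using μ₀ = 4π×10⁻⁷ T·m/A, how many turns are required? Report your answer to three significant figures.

A = 737 mm² = 7.370×10^-4 m².
From L = μ₀N²A/ℓ, N = √(Lℓ / (μ₀A)).
N = √[(1.370×10^-2)(0.535) / ((4π×10⁻⁷)×7.370×10^-4)] = √(7.914×10^6) ≈ 2813.2.

N ≈ 2810 turns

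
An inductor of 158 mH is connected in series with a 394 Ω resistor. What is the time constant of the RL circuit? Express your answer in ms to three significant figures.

τ ≈ 0.401 ms

τ = L/R = (0.158 H)/(394 Ω) = 4.010×10^-4 s.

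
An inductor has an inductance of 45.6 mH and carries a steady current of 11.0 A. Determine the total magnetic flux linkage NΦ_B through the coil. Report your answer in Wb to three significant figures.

From L = NΦ_B/I, the flux linkage is NΦ_B = LI.
NΦ_B = (4.560×10^-2 H)(11.0 A) = 0.5016 Wb.

NΦ_B ≈ 0.502 Wb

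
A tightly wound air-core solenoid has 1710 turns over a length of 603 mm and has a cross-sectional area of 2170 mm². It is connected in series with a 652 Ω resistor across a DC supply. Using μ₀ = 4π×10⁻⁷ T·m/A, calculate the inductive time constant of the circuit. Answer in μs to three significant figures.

τ ≈ 20.3 μs

A = 2170 mm² = 2.170×10^-3 m².
L = μ₀N²A/ℓ = (4π×10⁻⁷)(1710)²(2.170×10^-3)/(0.603) = 1.322×10^-2 H.
τ = L/R = (1.322×10^-2)/(652) = 2.028×10^-5 s.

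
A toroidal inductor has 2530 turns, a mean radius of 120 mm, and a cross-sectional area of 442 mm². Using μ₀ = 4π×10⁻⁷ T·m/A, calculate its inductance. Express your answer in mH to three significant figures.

L ≈ 4.72 mH

For a thin toroid, L = μ₀N²A/(2πR).
L = (4π×10⁻⁷)(2530)²(4.420×10^-4) / (2π×0.12 m) = 4.715×10^-3 H.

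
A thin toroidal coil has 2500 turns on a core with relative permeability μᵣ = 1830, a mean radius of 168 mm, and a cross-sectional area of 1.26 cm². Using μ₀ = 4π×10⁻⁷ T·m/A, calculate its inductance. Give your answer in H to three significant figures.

L ≈ 1.72 H

For a thin toroid, L = μ₀μᵣN²A/(2πR).
L = (4π×10⁻⁷)(1830)(2500)²(1.260×10^-4) / (2π×0.168 m) = 1.716 H.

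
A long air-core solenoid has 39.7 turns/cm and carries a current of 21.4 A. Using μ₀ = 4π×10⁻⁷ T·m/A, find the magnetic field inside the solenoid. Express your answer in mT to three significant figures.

Inside a long solenoid, B = μ₀nI.
B = (4π×10⁻⁷)(3.970×10^3 m⁻¹)(21.4 A) = 0.1068 T.

B ≈ 107 mT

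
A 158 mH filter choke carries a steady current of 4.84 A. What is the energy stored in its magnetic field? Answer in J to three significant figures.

Stored magnetic energy: U = ½LI².
U = ½(0.158 H)(4.84 A)² = 1.851 J.

U ≈ 1.85 J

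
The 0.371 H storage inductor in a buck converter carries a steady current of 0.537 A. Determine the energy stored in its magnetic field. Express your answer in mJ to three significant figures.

Stored magnetic energy: U = ½LI².
U = ½(0.371 H)(0.537 A)² = 5.349×10^-2 J.

U ≈ 53.5 mJ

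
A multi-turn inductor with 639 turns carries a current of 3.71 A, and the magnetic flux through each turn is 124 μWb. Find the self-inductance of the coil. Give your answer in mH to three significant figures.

L ≈ 21.4 mH

Self-inductance is defined by L = NΦ_B/I (flux linkage over current).
L = (639)(1.240×10^-4 Wb)/(3.71 A) = 2.136×10^-2 H.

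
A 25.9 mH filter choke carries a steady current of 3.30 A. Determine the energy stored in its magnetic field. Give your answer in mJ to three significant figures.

Stored magnetic energy: U = ½LI².
U = ½(2.590×10^-2 H)(3.30 A)² = 0.141 J.

U ≈ 141 mJ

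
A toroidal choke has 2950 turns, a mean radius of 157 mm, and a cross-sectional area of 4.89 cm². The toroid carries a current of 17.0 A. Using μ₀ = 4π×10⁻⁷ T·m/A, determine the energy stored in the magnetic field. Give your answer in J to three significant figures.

L = μ₀N²A/(2πR) = (4π×10⁻⁷)(2950)²(4.890×10^-4)/(2π×0.157) = 5.421×10^-3 H.
U = ½LI² = ½(5.421×10^-3)(17.0)² = 0.7833 J.

U ≈ 0.783 J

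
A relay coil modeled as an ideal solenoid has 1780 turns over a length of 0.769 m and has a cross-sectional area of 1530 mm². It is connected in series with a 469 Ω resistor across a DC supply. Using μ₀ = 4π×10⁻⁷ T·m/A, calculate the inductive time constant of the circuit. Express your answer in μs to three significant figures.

τ ≈ 16.9 μs

A = 1530 mm² = 1.530×10^-3 m².
L = μ₀N²A/ℓ = (4π×10⁻⁷)(1780)²(1.530×10^-3)/(0.769) = 7.922×10^-3 H.
τ = L/R = (7.922×10^-3)/(469) = 1.689×10^-5 s.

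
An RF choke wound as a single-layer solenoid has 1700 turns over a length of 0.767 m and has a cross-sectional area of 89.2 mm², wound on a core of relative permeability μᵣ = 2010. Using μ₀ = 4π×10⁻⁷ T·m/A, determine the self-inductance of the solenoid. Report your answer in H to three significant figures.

L ≈ 0.849 H

A = 89.2 mm² = 8.920×10^-5 m².
For a long solenoid, L = μ₀μᵣN²A/ℓ.
L = (4π×10⁻⁷)(2010)(1700)²(8.920×10^-5)/(0.767 m) = 0.8489 H.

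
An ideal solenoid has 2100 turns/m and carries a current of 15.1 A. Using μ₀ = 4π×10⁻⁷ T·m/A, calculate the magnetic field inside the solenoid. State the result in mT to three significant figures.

B ≈ 39.8 mT

Inside a long solenoid, B = μ₀nI.
B = (4π×10⁻⁷)(2.100×10^3 m⁻¹)(15.1 A) = 3.9848×10^-2 T.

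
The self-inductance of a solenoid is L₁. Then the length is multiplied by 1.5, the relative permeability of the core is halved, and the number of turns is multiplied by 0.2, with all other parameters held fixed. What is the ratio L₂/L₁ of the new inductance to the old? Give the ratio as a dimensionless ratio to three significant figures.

For a solenoid, L ∝ μᵣN²A/ℓ.
L₂/L₁ = (1.5)^-1 × (0.5) × (0.2)^2 = 0.0133.

L₂/L₁ = 0.0133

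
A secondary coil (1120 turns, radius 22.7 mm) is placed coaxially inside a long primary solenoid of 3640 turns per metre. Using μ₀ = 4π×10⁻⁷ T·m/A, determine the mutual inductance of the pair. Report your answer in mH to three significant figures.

M ≈ 8.29 mH

The outer solenoid produces a uniform field B₁ = μ₀n₁I₁ across the inner coil,
so the flux linkage is N₂Φ = N₂B₁A₂ = μ₀n₁N₂A₂·I₁, giving M = μ₀n₁N₂A₂.
A₂ = πr² = π(2.270×10^-2 m)² = 1.619×10^-3 m².
M = (4π×10⁻⁷)(3640)(1120)(1.619×10^-3) = 8.293×10^-3 H.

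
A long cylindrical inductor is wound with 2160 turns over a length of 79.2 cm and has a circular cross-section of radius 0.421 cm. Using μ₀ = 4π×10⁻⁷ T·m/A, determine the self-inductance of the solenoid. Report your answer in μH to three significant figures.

A = πr² = π(4.210×10^-3 m)² = 5.568×10^-5 m².
For a long solenoid, L = μ₀N²A/ℓ.
L = (4π×10⁻⁷)(2160)²(5.568×10^-5)/(0.792 m) = 4.122×10^-4 H.

L ≈ 412 μH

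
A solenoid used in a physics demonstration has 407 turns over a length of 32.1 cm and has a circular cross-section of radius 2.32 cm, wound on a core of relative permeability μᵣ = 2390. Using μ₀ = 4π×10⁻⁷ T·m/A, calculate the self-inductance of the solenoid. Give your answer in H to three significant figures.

A = πr² = π(2.320×10^-2 m)² = 1.691×10^-3 m².
For a long solenoid, L = μ₀μᵣN²A/ℓ.
L = (4π×10⁻⁷)(2390)(407)²(1.691×10^-3)/(0.321 m) = 2.621 H.

L ≈ 2.62 H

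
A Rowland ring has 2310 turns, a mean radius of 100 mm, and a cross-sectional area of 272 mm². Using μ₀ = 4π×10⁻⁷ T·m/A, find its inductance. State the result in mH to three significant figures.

For a thin toroid, L = μ₀N²A/(2πR).
L = (4π×10⁻⁷)(2310)²(2.720×10^-4) / (2π×0.1 m) = 2.903×10^-3 H.

L ≈ 2.90 mH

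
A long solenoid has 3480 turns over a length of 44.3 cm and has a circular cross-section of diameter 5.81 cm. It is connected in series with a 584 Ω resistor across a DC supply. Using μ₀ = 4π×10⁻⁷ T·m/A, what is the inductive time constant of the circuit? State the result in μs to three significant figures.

A = π(d/2)² = π(2.905×10^-2 m)² = 2.651×10^-3 m².
L = μ₀N²A/ℓ = (4π×10⁻⁷)(3480)²(2.651×10^-3)/(0.443) = 9.108×10^-2 H.
τ = L/R = (9.108×10^-2)/(584) = 1.560×10^-4 s.

τ ≈ 156 μs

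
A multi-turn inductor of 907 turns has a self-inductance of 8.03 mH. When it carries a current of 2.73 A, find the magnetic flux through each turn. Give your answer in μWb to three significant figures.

From L = NΦ_B/I, the flux per turn is Φ_B = LI/N.
Φ_B = (8.030×10^-3 H)(2.73 A)/907 = 2.417×10^-5 Wb.

Φ_B ≈ 24.2 μWb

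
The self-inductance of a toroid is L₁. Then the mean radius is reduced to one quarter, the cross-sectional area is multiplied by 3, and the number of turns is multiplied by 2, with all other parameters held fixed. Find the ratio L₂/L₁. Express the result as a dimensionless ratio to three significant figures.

For a toroid, L ∝ μᵣN²A/R.
L₂/L₁ = (0.25)^-1 × (3) × (2)^2 = 48.0.

L₂/L₁ = 48.0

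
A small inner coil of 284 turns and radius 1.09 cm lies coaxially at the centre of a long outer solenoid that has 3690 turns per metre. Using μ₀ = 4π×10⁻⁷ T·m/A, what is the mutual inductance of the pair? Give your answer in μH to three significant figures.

The outer solenoid produces a uniform field B₁ = μ₀n₁I₁ across the inner coil,
so the flux linkage is N₂Φ = N₂B₁A₂ = μ₀n₁N₂A₂·I₁, giving M = μ₀n₁N₂A₂.
A₂ = πr² = π(1.090×10^-2 m)² = 3.733×10^-4 m².
M = (4π×10⁻⁷)(3690)(284)(3.733×10^-4) = 4.915×10^-4 H.

M ≈ 492 μH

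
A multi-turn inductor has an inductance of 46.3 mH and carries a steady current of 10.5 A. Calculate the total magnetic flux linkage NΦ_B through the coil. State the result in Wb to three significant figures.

NΦ_B ≈ 0.486 Wb

From L = NΦ_B/I, the flux linkage is NΦ_B = LI.
NΦ_B = (4.630×10^-2 H)(10.5 A) = 0.4861 Wb.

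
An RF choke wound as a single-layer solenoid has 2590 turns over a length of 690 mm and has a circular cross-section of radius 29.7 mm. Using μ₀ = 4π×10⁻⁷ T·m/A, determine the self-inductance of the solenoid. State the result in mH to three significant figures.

A = πr² = π(2.970×10^-2 m)² = 2.771×10^-3 m².
For a long solenoid, L = μ₀N²A/ℓ.
L = (4π×10⁻⁷)(2590)²(2.771×10^-3)/(0.69 m) = 3.386×10^-2 H.

L ≈ 33.9 mH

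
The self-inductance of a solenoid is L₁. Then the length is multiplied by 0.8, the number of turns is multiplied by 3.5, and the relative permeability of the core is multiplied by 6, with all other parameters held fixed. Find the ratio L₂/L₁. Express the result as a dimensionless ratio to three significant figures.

For a solenoid, L ∝ μᵣN²A/ℓ.
L₂/L₁ = (0.8)^-1 × (3.5)^2 × (6) = 91.9.

L₂/L₁ = 91.9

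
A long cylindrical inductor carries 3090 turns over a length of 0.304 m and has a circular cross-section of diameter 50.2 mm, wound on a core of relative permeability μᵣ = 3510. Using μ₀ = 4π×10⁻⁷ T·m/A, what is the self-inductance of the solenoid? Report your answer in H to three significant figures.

A = π(d/2)² = π(2.510×10^-2 m)² = 1.979×10^-3 m².
For a long solenoid, L = μ₀μᵣN²A/ℓ.
L = (4π×10⁻⁷)(3510)(3090)²(1.979×10^-3)/(0.304 m) = 274.2 H.

L ≈ 274 H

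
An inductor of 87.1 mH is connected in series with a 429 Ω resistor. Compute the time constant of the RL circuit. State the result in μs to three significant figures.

τ = L/R = (8.710×10^-2 H)/(429 Ω) = 2.030×10^-4 s.

τ ≈ 203 μs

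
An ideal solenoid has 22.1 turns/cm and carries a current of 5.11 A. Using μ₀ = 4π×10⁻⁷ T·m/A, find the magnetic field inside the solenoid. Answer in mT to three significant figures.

Inside a long solenoid, B = μ₀nI.
B = (4π×10⁻⁷)(2.210×10^3 m⁻¹)(5.11 A) = 1.419×10^-2 T.

B ≈ 14.2 mT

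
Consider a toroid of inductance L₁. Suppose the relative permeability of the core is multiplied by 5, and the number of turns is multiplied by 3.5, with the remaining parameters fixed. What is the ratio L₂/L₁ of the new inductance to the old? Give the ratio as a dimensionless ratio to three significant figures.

For a toroid, L ∝ μᵣN²A/R.
L₂/L₁ = (5) × (3.5)^2 = 61.3.

L₂/L₁ = 61.3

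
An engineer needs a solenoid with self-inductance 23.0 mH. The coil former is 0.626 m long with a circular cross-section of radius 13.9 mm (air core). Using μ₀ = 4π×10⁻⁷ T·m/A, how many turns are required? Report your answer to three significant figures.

N ≈ 4340 turns

A = πr² = π(1.390×10^-2 m)² = 6.070×10^-4 m².
From L = μ₀N²A/ℓ, N = √(Lℓ / (μ₀A)).
N = √[(2.300×10^-2)(0.626) / ((4π×10⁻⁷)×6.070×10^-4)] = √(1.888×10^7) ≈ 4344.7.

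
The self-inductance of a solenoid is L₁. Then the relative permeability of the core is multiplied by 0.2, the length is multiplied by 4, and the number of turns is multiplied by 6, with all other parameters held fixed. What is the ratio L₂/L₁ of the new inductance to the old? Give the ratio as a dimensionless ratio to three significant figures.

L₂/L₁ = 1.80

For a solenoid, L ∝ μᵣN²A/ℓ.
L₂/L₁ = (0.2) × (4)^-1 × (6)^2 = 1.80.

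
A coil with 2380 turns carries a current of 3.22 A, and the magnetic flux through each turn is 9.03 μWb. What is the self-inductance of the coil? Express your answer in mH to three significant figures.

Self-inductance is defined by L = NΦ_B/I (flux linkage over current).
L = (2380)(9.030×10^-6 Wb)/(3.22 A) = 6.674×10^-3 H.

L ≈ 6.67 mH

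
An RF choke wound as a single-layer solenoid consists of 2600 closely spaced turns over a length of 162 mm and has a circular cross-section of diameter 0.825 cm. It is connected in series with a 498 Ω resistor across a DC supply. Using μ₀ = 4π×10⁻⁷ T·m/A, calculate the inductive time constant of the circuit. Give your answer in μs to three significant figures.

τ ≈ 5.63 μs

A = π(d/2)² = π(4.125×10^-3 m)² = 5.346×10^-5 m².
L = μ₀N²A/ℓ = (4π×10⁻⁷)(2600)²(5.346×10^-5)/(0.162) = 2.803×10^-3 H.
τ = L/R = (2.803×10^-3)/(498) = 5.629×10^-6 s.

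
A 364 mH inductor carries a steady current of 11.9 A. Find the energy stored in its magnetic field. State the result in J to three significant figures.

U ≈ 25.8 J

Stored magnetic energy: U = ½LI².
U = ½(0.364 H)(11.9 A)² = 25.77 J.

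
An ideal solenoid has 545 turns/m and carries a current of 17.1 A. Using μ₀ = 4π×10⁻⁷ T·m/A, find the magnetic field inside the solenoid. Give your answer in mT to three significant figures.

Inside a long solenoid, B = μ₀nI.
B = (4π×10⁻⁷)(545 m⁻¹)(17.1 A) = 1.171×10^-2 T.

B ≈ 11.7 mT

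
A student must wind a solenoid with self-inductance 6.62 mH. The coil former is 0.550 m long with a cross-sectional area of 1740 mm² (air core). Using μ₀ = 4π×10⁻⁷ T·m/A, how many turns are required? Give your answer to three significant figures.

N ≈ 1290 turns

A = 1740 mm² = 1.740×10^-3 m².
From L = μ₀N²A/ℓ, N = √(Lℓ / (μ₀A)).
N = √[(6.620×10^-3)(0.55) / ((4π×10⁻⁷)×1.740×10^-3)] = √(1.665×10^6) ≈ 1290.4.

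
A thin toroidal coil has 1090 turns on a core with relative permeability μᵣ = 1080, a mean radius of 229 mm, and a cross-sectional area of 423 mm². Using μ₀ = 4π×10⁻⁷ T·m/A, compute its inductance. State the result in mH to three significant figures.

For a thin toroid, L = μ₀μᵣN²A/(2πR).
L = (4π×10⁻⁷)(1080)(1090)²(4.230×10^-4) / (2π×0.229 m) = 0.474 H.

L ≈ 474 mH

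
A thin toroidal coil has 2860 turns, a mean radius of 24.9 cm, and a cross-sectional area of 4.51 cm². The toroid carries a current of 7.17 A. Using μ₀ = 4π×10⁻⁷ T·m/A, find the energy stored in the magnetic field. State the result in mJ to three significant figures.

U ≈ 76.2 mJ

L = μ₀N²A/(2πR) = (4π×10⁻⁷)(2860)²(4.510×10^-4)/(2π×0.249) = 2.963×10^-3 H.
U = ½LI² = ½(2.963×10^-3)(7.17)² = 7.616×10^-2 J.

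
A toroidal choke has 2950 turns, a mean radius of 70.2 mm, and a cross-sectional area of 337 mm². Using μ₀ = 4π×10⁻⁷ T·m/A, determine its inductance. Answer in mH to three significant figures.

L ≈ 8.36 mH

For a thin toroid, L = μ₀N²A/(2πR).
L = (4π×10⁻⁷)(2950)²(3.370×10^-4) / (2π×7.020×10^-2 m) = 8.355×10^-3 H.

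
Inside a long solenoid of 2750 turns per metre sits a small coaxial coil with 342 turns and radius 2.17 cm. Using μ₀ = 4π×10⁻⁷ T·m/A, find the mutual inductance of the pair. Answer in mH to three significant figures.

The outer solenoid produces a uniform field B₁ = μ₀n₁I₁ across the inner coil,
so the flux linkage is N₂Φ = N₂B₁A₂ = μ₀n₁N₂A₂·I₁, giving M = μ₀n₁N₂A₂.
A₂ = πr² = π(2.170×10^-2 m)² = 1.479×10^-3 m².
M = (4π×10⁻⁷)(2750)(342)(1.479×10^-3) = 1.748×10^-3 H.

M ≈ 1.75 mH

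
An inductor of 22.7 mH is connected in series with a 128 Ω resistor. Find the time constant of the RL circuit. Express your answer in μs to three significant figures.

τ ≈ 177 μs

τ = L/R = (2.270×10^-2 H)/(128 Ω) = 1.773×10^-4 s.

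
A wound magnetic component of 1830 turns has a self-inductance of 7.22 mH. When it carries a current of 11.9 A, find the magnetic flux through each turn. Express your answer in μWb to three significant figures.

Φ_B ≈ 46.9 μWb

From L = NΦ_B/I, the flux per turn is Φ_B = LI/N.
Φ_B = (7.220×10^-3 H)(11.9 A)/1830 = 4.69497×10^-5 Wb.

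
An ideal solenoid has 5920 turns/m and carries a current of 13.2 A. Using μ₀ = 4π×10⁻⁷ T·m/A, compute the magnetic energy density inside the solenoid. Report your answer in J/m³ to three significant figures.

u ≈ 3840 J/m³

B = μ₀nI = (4π×10⁻⁷)(5.920×10^3)(13.2) = 9.820×10^-2 T.
u = B²/(2μ₀) = (9.820×10^-2)²/(2×4π×10⁻⁷) = 3.837×10^3 J/m³.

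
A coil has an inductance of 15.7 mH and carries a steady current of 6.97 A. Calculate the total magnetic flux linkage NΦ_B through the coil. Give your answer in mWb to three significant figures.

From L = NΦ_B/I, the flux linkage is NΦ_B = LI.
NΦ_B = (1.570×10^-2 H)(6.97 A) = 0.1094 Wb.

NΦ_B ≈ 109 mWb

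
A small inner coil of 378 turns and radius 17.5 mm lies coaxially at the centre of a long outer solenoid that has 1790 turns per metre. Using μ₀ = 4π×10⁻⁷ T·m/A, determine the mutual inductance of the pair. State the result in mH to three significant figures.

M ≈ 0.818 mH

The outer solenoid produces a uniform field B₁ = μ₀n₁I₁ across the inner coil,
so the flux linkage is N₂Φ = N₂B₁A₂ = μ₀n₁N₂A₂·I₁, giving M = μ₀n₁N₂A₂.
A₂ = πr² = π(1.750×10^-2 m)² = 9.621×10^-4 m².
M = (4π×10⁻⁷)(1790)(378)(9.621×10^-4) = 8.181×10^-4 H.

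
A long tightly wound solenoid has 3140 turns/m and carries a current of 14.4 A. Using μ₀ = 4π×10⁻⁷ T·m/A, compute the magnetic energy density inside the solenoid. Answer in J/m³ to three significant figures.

u ≈ 1280 J/m³

B = μ₀nI = (4π×10⁻⁷)(3.140×10^3)(14.4) = 5.682×10^-2 T.
u = B²/(2μ₀) = (5.682×10^-2)²/(2×4π×10⁻⁷) = 1.2846×10^3 J/m³.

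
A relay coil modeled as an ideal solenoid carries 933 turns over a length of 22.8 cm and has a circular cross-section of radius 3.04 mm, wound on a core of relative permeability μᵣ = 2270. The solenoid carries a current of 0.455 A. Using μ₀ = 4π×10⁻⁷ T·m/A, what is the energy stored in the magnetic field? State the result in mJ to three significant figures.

U ≈ 32.7 mJ

A = πr² = π(3.040×10^-3 m)² = 2.903×10^-5 m².
L = μ₀μᵣN²A/ℓ = (4π×10⁻⁷)(2270)(933)²(2.903×10^-5)/(0.228) = 0.3162 H.
U = ½LI² = ½(0.3162)(0.455)² = 3.273×10^-2 J.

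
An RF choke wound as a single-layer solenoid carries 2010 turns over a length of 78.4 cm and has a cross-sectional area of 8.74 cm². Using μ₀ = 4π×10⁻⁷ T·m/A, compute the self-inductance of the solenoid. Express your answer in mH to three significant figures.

A = 8.74 cm² = 8.740×10^-4 m².
For a long solenoid, L = μ₀N²A/ℓ.
L = (4π×10⁻⁷)(2010)²(8.740×10^-4)/(0.784 m) = 5.660×10^-3 H.

L ≈ 5.66 mH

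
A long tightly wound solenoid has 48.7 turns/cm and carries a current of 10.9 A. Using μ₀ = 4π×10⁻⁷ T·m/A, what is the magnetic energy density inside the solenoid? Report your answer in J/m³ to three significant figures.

B = μ₀nI = (4π×10⁻⁷)(4.870×10^3)(10.9) = 6.671×10^-2 T.
u = B²/(2μ₀) = (6.671×10^-2)²/(2×4π×10⁻⁷) = 1.770×10^3 J/m³.

u ≈ 1770 J/m³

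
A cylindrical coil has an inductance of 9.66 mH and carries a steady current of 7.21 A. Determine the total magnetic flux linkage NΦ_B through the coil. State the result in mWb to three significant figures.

NΦ_B ≈ 69.6 mWb

From L = NΦ_B/I, the flux linkage is NΦ_B = LI.
NΦ_B = (9.660×10^-3 H)(7.21 A) = 6.9649×10^-2 Wb.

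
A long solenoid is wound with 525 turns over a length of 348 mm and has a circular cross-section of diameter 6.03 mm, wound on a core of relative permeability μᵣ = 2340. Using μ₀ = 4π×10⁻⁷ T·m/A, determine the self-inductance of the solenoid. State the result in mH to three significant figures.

L ≈ 66.5 mH

A = π(d/2)² = π(3.015×10^-3 m)² = 2.856×10^-5 m².
For a long solenoid, L = μ₀μᵣN²A/ℓ.
L = (4π×10⁻⁷)(2340)(525)²(2.856×10^-5)/(0.348 m) = 6.651×10^-2 H.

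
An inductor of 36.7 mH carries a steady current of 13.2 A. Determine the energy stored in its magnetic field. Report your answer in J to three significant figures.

Stored magnetic energy: U = ½LI².
U = ½(3.670×10^-2 H)(13.2 A)² = 3.197 J.

U ≈ 3.20 J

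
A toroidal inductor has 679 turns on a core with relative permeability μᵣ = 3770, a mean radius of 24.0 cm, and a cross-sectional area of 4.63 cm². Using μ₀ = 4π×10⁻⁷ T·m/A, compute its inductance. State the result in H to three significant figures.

For a thin toroid, L = μ₀μᵣN²A/(2πR).
L = (4π×10⁻⁷)(3770)(679)²(4.630×10^-4) / (2π×0.24 m) = 0.6706 H.

L ≈ 0.671 H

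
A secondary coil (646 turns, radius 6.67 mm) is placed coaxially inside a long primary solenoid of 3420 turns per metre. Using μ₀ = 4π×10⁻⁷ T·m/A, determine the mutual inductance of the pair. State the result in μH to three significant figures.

M ≈ 388 μH

The outer solenoid produces a uniform field B₁ = μ₀n₁I₁ across the inner coil,
so the flux linkage is N₂Φ = N₂B₁A₂ = μ₀n₁N₂A₂·I₁, giving M = μ₀n₁N₂A₂.
A₂ = πr² = π(6.670×10^-3 m)² = 1.398×10^-4 m².
M = (4π×10⁻⁷)(3420)(646)(1.398×10^-4) = 3.880×10^-4 H.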